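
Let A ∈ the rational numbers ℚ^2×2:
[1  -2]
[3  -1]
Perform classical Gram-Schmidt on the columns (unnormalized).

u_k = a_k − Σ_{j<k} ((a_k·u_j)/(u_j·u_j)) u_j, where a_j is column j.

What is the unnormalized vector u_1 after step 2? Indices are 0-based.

u_1 = (-3/2, 1/2)

Step 1: u_0 = a_0 = (1, 3).
Step 2: u_1 = a_1 − (-1/2)·u_0 = (-3/2, 1/2).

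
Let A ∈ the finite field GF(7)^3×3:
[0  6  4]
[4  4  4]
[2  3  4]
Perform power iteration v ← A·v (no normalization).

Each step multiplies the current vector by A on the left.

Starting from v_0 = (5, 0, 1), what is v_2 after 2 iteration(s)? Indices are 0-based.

v_0 = (5, 0, 1).
v_1 = A·v_0 = (4, 3, 0).
v_2 = A·v_1 = (4, 0, 3).

v_2 = (4, 0, 3)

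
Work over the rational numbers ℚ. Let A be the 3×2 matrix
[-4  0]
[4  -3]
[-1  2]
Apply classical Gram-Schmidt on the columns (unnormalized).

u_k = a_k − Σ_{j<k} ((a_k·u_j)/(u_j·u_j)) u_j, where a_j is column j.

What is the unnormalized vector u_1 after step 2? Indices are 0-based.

u_1 = (-56/33, -43/33, 52/33)

Step 1: u_0 = a_0 = (-4, 4, -1).
Step 2: u_1 = a_1 − (-14/33)·u_0 = (-56/33, -43/33, 52/33).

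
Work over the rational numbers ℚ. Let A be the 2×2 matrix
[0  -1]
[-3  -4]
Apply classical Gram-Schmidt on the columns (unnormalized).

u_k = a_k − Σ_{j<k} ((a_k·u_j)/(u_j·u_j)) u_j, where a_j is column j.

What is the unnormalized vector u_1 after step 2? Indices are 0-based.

u_1 = (-1, 0)

Step 1: u_0 = a_0 = (0, -3).
Step 2: u_1 = a_1 − (4/3)·u_0 = (-1, 0).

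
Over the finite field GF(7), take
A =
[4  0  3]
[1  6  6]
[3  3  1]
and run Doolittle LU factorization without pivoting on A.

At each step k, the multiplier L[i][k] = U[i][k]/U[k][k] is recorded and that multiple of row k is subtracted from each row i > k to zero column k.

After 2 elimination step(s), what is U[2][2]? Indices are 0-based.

k=0: U[0][0]=4
  eliminate (1,0): mult=2, new row 1: (0, 6, 0); set L[1][0]=2
  eliminate (2,0): mult=6, new row 2: (0, 3, 4); set L[2][0]=6
k=1: U[1][1]=6
  eliminate (2,1): mult=4, new row 2: (0, 0, 4); set L[2][1]=4

U[2][2] = 4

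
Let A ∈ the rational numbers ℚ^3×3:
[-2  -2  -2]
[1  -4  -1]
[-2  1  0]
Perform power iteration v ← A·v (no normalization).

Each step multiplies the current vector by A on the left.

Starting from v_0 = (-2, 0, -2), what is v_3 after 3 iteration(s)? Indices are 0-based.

v_0 = (-2, 0, -2).
v_1 = A·v_0 = (8, 0, 4).
v_2 = A·v_1 = (-24, 4, -16).
v_3 = A·v_2 = (72, -24, 52).

v_3 = (72, -24, 52)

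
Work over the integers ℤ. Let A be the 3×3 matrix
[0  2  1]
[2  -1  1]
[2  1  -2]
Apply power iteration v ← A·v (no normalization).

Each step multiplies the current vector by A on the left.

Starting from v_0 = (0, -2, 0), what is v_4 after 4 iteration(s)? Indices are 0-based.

v_0 = (0, -2, 0).
v_1 = A·v_0 = (-4, 2, -2).
v_2 = A·v_1 = (2, -12, -2).
v_3 = A·v_2 = (-26, 14, -4).
v_4 = A·v_3 = (24, -70, -30).

v_4 = (24, -70, -30)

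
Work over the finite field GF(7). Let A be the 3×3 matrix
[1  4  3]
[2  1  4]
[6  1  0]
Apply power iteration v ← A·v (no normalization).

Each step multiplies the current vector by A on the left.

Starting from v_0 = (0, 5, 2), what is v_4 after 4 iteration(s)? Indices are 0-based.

v_0 = (0, 5, 2).
v_1 = A·v_0 = (5, 6, 5).
v_2 = A·v_1 = (2, 1, 1).
v_3 = A·v_2 = (2, 2, 6).
v_4 = A·v_3 = (0, 2, 0).

v_4 = (0, 2, 0)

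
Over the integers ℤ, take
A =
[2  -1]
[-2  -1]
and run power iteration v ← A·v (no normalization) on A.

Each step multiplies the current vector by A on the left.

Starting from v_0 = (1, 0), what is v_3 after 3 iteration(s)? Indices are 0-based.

v_3 = (14, -10)

v_0 = (1, 0).
v_1 = A·v_0 = (2, -2).
v_2 = A·v_1 = (6, -2).
v_3 = A·v_2 = (14, -10).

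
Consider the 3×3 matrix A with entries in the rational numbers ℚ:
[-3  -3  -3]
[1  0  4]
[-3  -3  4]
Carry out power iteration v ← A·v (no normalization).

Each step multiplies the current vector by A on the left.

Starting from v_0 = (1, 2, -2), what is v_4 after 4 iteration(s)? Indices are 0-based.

v_0 = (1, 2, -2).
v_1 = A·v_0 = (-3, -7, -17).
v_2 = A·v_1 = (81, -71, -38).
v_3 = A·v_2 = (84, -71, -182).
v_4 = A·v_3 = (507, -644, -767).

v_4 = (507, -644, -767)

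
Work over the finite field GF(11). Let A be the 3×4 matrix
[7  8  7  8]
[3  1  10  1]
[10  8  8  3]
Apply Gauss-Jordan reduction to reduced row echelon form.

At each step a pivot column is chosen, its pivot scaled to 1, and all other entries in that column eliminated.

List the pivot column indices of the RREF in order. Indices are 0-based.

step 1: normalize row 0 (÷7) = (1, 9, 1, 9)
  row 1: subtract 3×row0 = (0, 7, 7, 7)
  row 2: subtract 10×row0 = (0, 6, 9, 1)
step 2: normalize row 1 (÷7) = (0, 1, 1, 1)
  row 0: subtract 9×row1 = (1, 0, 3, 0)
  row 2: subtract 6×row1 = (0, 0, 3, 6)
step 3: normalize row 2 (÷3) = (0, 0, 1, 2)
  row 0: subtract 3×row2 = (1, 0, 0, 5)
  row 1: subtract 1×row2 = (0, 1, 0, 10)

pivot columns: 0, 1, 2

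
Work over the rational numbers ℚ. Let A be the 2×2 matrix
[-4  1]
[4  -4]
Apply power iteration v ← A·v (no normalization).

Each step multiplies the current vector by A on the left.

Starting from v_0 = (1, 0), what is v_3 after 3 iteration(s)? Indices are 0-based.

v_0 = (1, 0).
v_1 = A·v_0 = (-4, 4).
v_2 = A·v_1 = (20, -32).
v_3 = A·v_2 = (-112, 208).

v_3 = (-112, 208)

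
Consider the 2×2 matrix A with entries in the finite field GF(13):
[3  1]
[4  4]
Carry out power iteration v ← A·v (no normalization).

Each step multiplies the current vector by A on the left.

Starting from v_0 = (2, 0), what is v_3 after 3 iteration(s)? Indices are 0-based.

v_3 = (4, 3)

v_0 = (2, 0).
v_1 = A·v_0 = (6, 8).
v_2 = A·v_1 = (0, 4).
v_3 = A·v_2 = (4, 3).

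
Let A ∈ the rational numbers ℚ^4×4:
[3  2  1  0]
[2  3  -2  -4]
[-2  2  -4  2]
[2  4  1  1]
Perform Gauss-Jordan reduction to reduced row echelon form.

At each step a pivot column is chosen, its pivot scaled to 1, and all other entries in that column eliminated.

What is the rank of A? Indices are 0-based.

rank = 4

step 1: normalize row 0 (÷3) = (1, 2/3, 1/3, 0)
  row 1: subtract 2×row0 = (0, 5/3, -8/3, -4)
  row 2: subtract -2×row0 = (0, 10/3, -10/3, 2)
  row 3: subtract 2×row0 = (0, 8/3, 1/3, 1)
step 2: normalize row 1 (÷5/3) = (0, 1, -8/5, -12/5)
  row 0: subtract 2/3×row1 = (1, 0, 7/5, 8/5)
  row 2: subtract 10/3×row1 = (0, 0, 2, 10)
  row 3: subtract 8/3×row1 = (0, 0, 23/5, 37/5)
step 3: normalize row 2 (÷2) = (0, 0, 1, 5)
  row 0: subtract 7/5×row2 = (1, 0, 0, -27/5)
  row 1: subtract -8/5×row2 = (0, 1, 0, 28/5)
  row 3: subtract 23/5×row2 = (0, 0, 0, -78/5)
step 4: normalize row 3 (÷-78/5) = (0, 0, 0, 1)
  row 0: subtract -27/5×row3 = (1, 0, 0, 0)
  row 1: subtract 28/5×row3 = (0, 1, 0, 0)
  row 2: subtract 5×row3 = (0, 0, 1, 0)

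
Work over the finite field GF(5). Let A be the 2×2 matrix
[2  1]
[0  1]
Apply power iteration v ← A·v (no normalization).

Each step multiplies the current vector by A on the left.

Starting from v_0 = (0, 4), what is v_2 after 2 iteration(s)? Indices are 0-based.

v_0 = (0, 4).
v_1 = A·v_0 = (4, 4).
v_2 = A·v_1 = (2, 4).

v_2 = (2, 4)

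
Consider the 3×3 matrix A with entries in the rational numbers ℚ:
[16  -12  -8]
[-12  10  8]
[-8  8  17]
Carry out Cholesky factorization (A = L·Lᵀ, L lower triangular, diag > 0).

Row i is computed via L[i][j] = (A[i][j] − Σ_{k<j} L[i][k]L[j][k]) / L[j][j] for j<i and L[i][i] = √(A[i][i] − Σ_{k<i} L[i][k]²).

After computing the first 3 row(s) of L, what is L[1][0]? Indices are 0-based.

L[1][0] = -3

Step 1: L[0][0] = √(16) = 4.
  L[1][0] = (-12) / L[0][0] = -3.
Step 2: L[1][1] = √(1) = 1.
  L[2][0] = (-8) / L[0][0] = -2.
  L[2][1] = (2) / L[1][1] = 2.
Step 3: L[2][2] = √(9) = 3.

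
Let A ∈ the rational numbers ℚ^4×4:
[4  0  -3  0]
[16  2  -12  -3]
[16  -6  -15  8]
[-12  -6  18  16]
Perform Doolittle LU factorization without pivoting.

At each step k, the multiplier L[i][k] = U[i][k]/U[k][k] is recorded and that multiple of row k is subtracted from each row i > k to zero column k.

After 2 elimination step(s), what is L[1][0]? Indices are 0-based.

Step 1: pivot at (0,0) is 4.
  row1 ← row1 − (4)·row0  ⇒  L[1][0]=4, U row1=(0, 2, 0, -3)
  row2 ← row2 − (4)·row0  ⇒  L[2][0]=4, U row2=(0, -6, -3, 8)
  row3 ← row3 − (-3)·row0  ⇒  L[3][0]=-3, U row3=(0, -6, 9, 16)
Step 2: pivot at (1,1) is 2.
  row2 ← row2 − (-3)·row1  ⇒  L[2][1]=-3, U row2=(0, 0, -3, -1)
  row3 ← row3 − (-3)·row1  ⇒  L[3][1]=-3, U row3=(0, 0, 9, 7)

L[1][0] = 4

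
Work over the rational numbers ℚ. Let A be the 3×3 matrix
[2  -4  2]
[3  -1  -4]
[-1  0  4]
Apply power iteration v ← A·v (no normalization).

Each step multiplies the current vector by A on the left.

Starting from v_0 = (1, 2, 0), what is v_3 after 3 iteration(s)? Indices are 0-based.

v_3 = (28, -47, 26)

v_0 = (1, 2, 0).
v_1 = A·v_0 = (-6, 1, -1).
v_2 = A·v_1 = (-18, -15, 2).
v_3 = A·v_2 = (28, -47, 26).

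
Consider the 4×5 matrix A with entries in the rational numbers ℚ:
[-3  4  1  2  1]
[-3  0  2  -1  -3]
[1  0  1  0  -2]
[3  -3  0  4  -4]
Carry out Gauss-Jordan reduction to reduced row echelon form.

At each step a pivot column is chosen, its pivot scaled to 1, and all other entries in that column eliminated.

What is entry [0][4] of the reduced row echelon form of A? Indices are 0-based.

pivot(0,0)=-3: scale R0 → (1, -4/3, -1/3, -2/3, -1/3)
  clear (1,0): R1 −= (-3)R0 → (0, -4, 1, -3, -4)
  clear (2,0): R2 −= (1)R0 → (0, 4/3, 4/3, 2/3, -5/3)
  clear (3,0): R3 −= (3)R0 → (0, 1, 1, 6, -3)
pivot(1,1)=-4: scale R1 → (0, 1, -1/4, 3/4, 1)
  clear (0,1): R0 −= (-4/3)R1 → (1, 0, -2/3, 1/3, 1)
  clear (2,1): R2 −= (4/3)R1 → (0, 0, 5/3, -1/3, -3)
  clear (3,1): R3 −= (1)R1 → (0, 0, 5/4, 21/4, -4)
pivot(2,2)=5/3: scale R2 → (0, 0, 1, -1/5, -9/5)
  clear (0,2): R0 −= (-2/3)R2 → (1, 0, 0, 1/5, -1/5)
  clear (1,2): R1 −= (-1/4)R2 → (0, 1, 0, 7/10, 11/20)
  clear (3,2): R3 −= (5/4)R2 → (0, 0, 0, 11/2, -7/4)
pivot(3,3)=11/2: scale R3 → (0, 0, 0, 1, -7/22)
  clear (0,3): R0 −= (1/5)R3 → (1, 0, 0, 0, -3/22)
  clear (1,3): R1 −= (7/10)R3 → (0, 1, 0, 0, 17/22)
  clear (2,3): R2 −= (-1/5)R3 → (0, 0, 1, 0, -41/22)

M[0][4] = -3/22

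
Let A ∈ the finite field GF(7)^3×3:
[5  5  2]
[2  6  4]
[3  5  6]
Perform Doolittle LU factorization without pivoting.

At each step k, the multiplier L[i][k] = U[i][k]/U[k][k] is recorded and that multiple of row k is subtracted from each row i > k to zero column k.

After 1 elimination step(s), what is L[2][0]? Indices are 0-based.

L[2][0] = 2

k=0: U[0][0]=5
  eliminate (1,0): mult=6, new row 1: (0, 4, 6); set L[1][0]=6
  eliminate (2,0): mult=2, new row 2: (0, 2, 2); set L[2][0]=2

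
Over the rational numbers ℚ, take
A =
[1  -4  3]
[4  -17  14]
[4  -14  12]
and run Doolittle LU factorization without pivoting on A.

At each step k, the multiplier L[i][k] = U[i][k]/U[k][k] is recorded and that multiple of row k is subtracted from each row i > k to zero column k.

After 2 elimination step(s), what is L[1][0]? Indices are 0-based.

Step 1: pivot at (0,0) is 1.
  row1 ← row1 − (4)·row0  ⇒  L[1][0]=4, U row1=(0, -1, 2)
  row2 ← row2 − (4)·row0  ⇒  L[2][0]=4, U row2=(0, 2, 0)
Step 2: pivot at (1,1) is -1.
  row2 ← row2 − (-2)·row1  ⇒  L[2][1]=-2, U row2=(0, 0, 4)

L[1][0] = 4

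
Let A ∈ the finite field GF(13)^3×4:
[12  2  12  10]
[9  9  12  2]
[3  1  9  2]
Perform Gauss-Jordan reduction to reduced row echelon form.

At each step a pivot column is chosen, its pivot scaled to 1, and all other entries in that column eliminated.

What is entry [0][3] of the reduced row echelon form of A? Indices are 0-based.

M[0][3] = 8

[1] R0 /= 12  ⇒  (1, 11, 1, 3)
     R1 -= 9·R0  ⇒  (0, 1, 3, 1)
     R2 -= 3·R0  ⇒  (0, 7, 6, 6)
[2] R1 /= 1  ⇒  (0, 1, 3, 1)
     R0 -= 11·R1  ⇒  (1, 0, 7, 5)
     R2 -= 7·R1  ⇒  (0, 0, 11, 12)
[3] R2 /= 11  ⇒  (0, 0, 1, 7)
     R0 -= 7·R2  ⇒  (1, 0, 0, 8)
     R1 -= 3·R2  ⇒  (0, 1, 0, 6)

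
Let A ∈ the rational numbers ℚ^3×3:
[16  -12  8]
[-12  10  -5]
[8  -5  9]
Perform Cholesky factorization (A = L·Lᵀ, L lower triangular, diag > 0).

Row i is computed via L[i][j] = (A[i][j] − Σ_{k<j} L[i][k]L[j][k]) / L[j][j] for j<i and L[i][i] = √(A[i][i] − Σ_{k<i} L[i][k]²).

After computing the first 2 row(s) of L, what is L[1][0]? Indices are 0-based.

Step 1: L[0][0] = √(16) = 4.
  L[1][0] = (-12) / L[0][0] = -3.
Step 2: L[1][1] = √(1) = 1.

L[1][0] = -3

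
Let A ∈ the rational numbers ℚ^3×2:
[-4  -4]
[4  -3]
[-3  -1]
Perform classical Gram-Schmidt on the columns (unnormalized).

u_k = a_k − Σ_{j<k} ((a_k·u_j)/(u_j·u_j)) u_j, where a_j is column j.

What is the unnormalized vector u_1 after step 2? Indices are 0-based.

Step 1: u_0 = a_0 = (-4, 4, -3).
Step 2: u_1 = a_1 − (7/41)·u_0 = (-136/41, -151/41, -20/41).

u_1 = (-136/41, -151/41, -20/41)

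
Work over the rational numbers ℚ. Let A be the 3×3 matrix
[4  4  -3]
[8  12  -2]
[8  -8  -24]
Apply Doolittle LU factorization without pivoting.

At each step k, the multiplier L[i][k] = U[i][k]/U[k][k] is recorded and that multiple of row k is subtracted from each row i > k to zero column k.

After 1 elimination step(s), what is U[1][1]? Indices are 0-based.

k=0: U[0][0]=4
  eliminate (1,0): mult=2, new row 1: (0, 4, 4); set L[1][0]=2
  eliminate (2,0): mult=2, new row 2: (0, -16, -18); set L[2][0]=2

U[1][1] = 4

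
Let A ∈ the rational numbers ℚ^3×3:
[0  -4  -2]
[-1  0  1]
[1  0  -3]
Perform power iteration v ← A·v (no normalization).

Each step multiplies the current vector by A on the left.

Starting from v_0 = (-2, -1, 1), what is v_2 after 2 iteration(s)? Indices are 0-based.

v_0 = (-2, -1, 1).
v_1 = A·v_0 = (2, 3, -5).
v_2 = A·v_1 = (-2, -7, 17).

v_2 = (-2, -7, 17)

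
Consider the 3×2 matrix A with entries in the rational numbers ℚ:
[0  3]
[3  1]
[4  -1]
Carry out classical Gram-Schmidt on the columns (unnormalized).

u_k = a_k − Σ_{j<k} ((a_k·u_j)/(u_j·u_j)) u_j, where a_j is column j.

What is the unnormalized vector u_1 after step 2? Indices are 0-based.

u_1 = (3, 28/25, -21/25)

Step 1: u_0 = a_0 = (0, 3, 4).
Step 2: u_1 = a_1 − (-1/25)·u_0 = (3, 28/25, -21/25).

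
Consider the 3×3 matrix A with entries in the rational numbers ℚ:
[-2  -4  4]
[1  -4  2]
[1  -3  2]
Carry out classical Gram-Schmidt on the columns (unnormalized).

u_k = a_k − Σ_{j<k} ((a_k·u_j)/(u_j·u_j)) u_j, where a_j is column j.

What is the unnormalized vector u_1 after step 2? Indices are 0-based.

u_1 = (-11/3, -25/6, -19/6)

Step 1: u_0 = a_0 = (-2, 1, 1).
Step 2: u_1 = a_1 − (1/6)·u_0 = (-11/3, -25/6, -19/6).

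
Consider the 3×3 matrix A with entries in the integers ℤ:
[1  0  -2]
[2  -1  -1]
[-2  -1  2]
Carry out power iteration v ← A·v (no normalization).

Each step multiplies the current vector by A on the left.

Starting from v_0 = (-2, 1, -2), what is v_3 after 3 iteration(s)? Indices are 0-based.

v_3 = (10, 3, -22)

v_0 = (-2, 1, -2).
v_1 = A·v_0 = (2, -3, -1).
v_2 = A·v_1 = (4, 8, -3).
v_3 = A·v_2 = (10, 3, -22).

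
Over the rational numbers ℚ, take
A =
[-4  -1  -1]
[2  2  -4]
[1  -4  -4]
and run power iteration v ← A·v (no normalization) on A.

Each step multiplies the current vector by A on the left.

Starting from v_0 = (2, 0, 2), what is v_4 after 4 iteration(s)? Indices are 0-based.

v_4 = (986, -292, 102)

v_0 = (2, 0, 2).
v_1 = A·v_0 = (-10, -4, -6).
v_2 = A·v_1 = (50, -4, 30).
v_3 = A·v_2 = (-226, -28, -54).
v_4 = A·v_3 = (986, -292, 102).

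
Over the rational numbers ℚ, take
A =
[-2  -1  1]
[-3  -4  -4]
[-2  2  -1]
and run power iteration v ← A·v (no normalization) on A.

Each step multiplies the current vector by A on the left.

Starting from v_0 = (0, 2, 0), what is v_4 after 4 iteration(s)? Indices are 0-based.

v_0 = (0, 2, 0).
v_1 = A·v_0 = (-2, -8, 4).
v_2 = A·v_1 = (16, 22, -16).
v_3 = A·v_2 = (-70, -72, 28).
v_4 = A·v_3 = (240, 386, -32).

v_4 = (240, 386, -32)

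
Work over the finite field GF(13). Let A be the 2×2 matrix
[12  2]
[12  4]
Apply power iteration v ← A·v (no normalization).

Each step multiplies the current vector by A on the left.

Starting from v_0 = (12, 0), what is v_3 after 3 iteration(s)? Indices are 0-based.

v_3 = (5, 11)

v_0 = (12, 0).
v_1 = A·v_0 = (1, 1).
v_2 = A·v_1 = (1, 3).
v_3 = A·v_2 = (5, 11).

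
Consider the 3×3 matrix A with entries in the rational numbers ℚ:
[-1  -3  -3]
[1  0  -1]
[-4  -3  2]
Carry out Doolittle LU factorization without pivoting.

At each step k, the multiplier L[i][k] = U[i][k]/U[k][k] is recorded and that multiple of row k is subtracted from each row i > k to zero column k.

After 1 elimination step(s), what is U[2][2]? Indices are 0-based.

[col 0] pivot -1
  R1 -= -1*R0 → (0, -3, -4)  (L[1][0] := -1)
  R2 -= 4*R0 → (0, 9, 14)  (L[2][0] := 4)

U[2][2] = 14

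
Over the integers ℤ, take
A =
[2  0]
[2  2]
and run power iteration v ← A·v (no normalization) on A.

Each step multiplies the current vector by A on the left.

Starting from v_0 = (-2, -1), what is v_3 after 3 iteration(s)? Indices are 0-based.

v_0 = (-2, -1).
v_1 = A·v_0 = (-4, -6).
v_2 = A·v_1 = (-8, -20).
v_3 = A·v_2 = (-16, -56).

v_3 = (-16, -56)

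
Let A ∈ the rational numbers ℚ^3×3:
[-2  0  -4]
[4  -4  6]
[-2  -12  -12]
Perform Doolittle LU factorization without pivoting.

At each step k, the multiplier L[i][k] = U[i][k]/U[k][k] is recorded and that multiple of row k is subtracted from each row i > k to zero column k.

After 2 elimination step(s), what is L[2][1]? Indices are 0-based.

[col 0] pivot -2
  R1 -= -2*R0 → (0, -4, -2)  (L[1][0] := -2)
  R2 -= 1*R0 → (0, -12, -8)  (L[2][0] := 1)
[col 1] pivot -4
  R2 -= 3*R1 → (0, 0, -2)  (L[2][1] := 3)

L[2][1] = 3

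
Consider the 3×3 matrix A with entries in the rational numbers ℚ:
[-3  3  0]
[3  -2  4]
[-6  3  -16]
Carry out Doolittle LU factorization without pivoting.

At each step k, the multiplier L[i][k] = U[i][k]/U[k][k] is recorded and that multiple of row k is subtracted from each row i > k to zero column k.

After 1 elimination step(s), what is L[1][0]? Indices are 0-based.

L[1][0] = -1

Step 1: pivot at (0,0) is -3.
  row1 ← row1 − (-1)·row0  ⇒  L[1][0]=-1, U row1=(0, 1, 4)
  row2 ← row2 − (2)·row0  ⇒  L[2][0]=2, U row2=(0, -3, -16)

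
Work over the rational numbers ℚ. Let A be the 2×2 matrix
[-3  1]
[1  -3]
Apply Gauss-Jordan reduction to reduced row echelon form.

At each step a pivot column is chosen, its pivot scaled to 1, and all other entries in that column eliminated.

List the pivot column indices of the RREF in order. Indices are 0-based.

pivot columns: 0, 1

[1] R0 /= -3  ⇒  (1, -1/3)
     R1 -= 1·R0  ⇒  (0, -8/3)
[2] R1 /= -8/3  ⇒  (0, 1)
     R0 -= -1/3·R1  ⇒  (1, 0)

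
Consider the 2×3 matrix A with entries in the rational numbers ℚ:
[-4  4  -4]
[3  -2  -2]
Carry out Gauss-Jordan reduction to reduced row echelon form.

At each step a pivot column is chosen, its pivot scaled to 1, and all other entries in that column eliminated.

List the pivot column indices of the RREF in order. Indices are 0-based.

step 1: normalize row 0 (÷-4) = (1, -1, 1)
  row 1: subtract 3×row0 = (0, 1, -5)
step 2: normalize row 1 (÷1) = (0, 1, -5)
  row 0: subtract -1×row1 = (1, 0, -4)

pivot columns: 0, 1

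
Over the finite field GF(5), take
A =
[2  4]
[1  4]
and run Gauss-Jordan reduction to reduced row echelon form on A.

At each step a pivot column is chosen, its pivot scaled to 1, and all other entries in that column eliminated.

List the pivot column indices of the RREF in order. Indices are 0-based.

[1] R0 /= 2  ⇒  (1, 2)
     R1 -= 1·R0  ⇒  (0, 2)
[2] R1 /= 2  ⇒  (0, 1)
     R0 -= 2·R1  ⇒  (1, 0)

pivot columns: 0, 1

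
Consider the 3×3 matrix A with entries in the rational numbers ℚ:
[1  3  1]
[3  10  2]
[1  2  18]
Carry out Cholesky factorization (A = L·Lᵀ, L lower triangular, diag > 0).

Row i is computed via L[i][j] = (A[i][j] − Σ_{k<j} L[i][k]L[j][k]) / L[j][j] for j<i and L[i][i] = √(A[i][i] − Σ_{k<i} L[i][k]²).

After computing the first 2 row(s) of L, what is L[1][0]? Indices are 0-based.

Step 1: L[0][0] = √(1) = 1.
  L[1][0] = (3) / L[0][0] = 3.
Step 2: L[1][1] = √(1) = 1.

L[1][0] = 3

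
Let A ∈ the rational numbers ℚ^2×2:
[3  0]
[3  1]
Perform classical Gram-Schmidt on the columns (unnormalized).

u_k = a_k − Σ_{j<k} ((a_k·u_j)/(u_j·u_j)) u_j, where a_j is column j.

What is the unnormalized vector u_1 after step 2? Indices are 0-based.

Step 1: u_0 = a_0 = (3, 3).
Step 2: u_1 = a_1 − (1/6)·u_0 = (-1/2, 1/2).

u_1 = (-1/2, 1/2)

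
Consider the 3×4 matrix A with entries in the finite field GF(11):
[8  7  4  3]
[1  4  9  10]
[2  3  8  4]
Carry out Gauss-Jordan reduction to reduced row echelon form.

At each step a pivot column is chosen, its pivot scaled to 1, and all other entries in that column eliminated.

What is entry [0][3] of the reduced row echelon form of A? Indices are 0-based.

M[0][3] = 8

pivot(0,0)=8: scale R0 → (1, 5, 6, 10)
  clear (1,0): R1 −= (1)R0 → (0, 10, 3, 0)
  clear (2,0): R2 −= (2)R0 → (0, 4, 7, 6)
pivot(1,1)=10: scale R1 → (0, 1, 8, 0)
  clear (0,1): R0 −= (5)R1 → (1, 0, 10, 10)
  clear (2,1): R2 −= (4)R1 → (0, 0, 8, 6)
pivot(2,2)=8: scale R2 → (0, 0, 1, 9)
  clear (0,2): R0 −= (10)R2 → (1, 0, 0, 8)
  clear (1,2): R1 −= (8)R2 → (0, 1, 0, 5)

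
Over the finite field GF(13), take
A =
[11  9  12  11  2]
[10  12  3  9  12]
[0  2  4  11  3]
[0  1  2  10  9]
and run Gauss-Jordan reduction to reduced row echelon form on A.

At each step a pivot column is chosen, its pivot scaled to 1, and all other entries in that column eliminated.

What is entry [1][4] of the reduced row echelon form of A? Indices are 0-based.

M[1][4] = 7

[1] R0 /= 11  ⇒  (1, 2, 7, 1, 12)
     R1 -= 10·R0  ⇒  (0, 5, 11, 12, 9)
[2] R1 /= 5  ⇒  (0, 1, 10, 5, 7)
     R0 -= 2·R1  ⇒  (1, 0, 0, 4, 11)
     R2 -= 2·R1  ⇒  (0, 0, 10, 1, 2)
     R3 -= 1·R1  ⇒  (0, 0, 5, 5, 2)
[3] R2 /= 10  ⇒  (0, 0, 1, 4, 8)
     R1 -= 10·R2  ⇒  (0, 1, 0, 4, 5)
     R3 -= 5·R2  ⇒  (0, 0, 0, 11, 1)
[4] R3 /= 11  ⇒  (0, 0, 0, 1, 6)
     R0 -= 4·R3  ⇒  (1, 0, 0, 0, 0)
     R1 -= 4·R3  ⇒  (0, 1, 0, 0, 7)
     R2 -= 4·R3  ⇒  (0, 0, 1, 0, 10)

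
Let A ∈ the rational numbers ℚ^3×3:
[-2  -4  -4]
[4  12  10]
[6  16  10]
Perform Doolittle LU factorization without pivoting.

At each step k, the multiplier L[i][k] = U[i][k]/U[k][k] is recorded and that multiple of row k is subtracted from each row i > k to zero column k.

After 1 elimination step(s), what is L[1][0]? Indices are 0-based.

L[1][0] = -2

Step 1: pivot at (0,0) is -2.
  row1 ← row1 − (-2)·row0  ⇒  L[1][0]=-2, U row1=(0, 4, 2)
  row2 ← row2 − (-3)·row0  ⇒  L[2][0]=-3, U row2=(0, 4, -2)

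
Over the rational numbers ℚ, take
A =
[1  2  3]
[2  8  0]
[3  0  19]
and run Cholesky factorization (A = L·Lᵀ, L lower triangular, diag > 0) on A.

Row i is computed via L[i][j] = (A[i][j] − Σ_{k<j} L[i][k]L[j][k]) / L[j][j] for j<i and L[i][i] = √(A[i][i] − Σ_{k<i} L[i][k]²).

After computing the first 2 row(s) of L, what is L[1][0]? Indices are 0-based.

L[1][0] = 2

Step 1: L[0][0] = √(1) = 1.
  L[1][0] = (2) / L[0][0] = 2.
Step 2: L[1][1] = √(4) = 2.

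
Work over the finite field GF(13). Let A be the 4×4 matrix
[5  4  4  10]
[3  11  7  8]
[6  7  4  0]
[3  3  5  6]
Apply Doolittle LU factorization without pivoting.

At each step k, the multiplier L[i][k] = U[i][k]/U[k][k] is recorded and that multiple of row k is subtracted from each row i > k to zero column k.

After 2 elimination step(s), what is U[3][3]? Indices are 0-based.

U[3][3] = 5

[col 0] pivot 5
  R1 -= 11*R0 → (0, 6, 2, 2)  (L[1][0] := 11)
  R2 -= 9*R0 → (0, 10, 7, 1)  (L[2][0] := 9)
  R3 -= 11*R0 → (0, 11, 0, 0)  (L[3][0] := 11)
[col 1] pivot 6
  R2 -= 6*R1 → (0, 0, 8, 2)  (L[2][1] := 6)
  R3 -= 4*R1 → (0, 0, 5, 5)  (L[3][1] := 4)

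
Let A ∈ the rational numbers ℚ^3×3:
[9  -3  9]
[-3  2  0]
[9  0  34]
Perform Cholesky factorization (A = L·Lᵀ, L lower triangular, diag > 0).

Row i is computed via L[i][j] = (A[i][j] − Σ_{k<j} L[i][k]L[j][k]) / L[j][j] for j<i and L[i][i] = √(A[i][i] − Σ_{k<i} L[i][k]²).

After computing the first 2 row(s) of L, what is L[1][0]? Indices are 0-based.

L[1][0] = -1

Step 1: L[0][0] = √(9) = 3.
  L[1][0] = (-3) / L[0][0] = -1.
Step 2: L[1][1] = √(1) = 1.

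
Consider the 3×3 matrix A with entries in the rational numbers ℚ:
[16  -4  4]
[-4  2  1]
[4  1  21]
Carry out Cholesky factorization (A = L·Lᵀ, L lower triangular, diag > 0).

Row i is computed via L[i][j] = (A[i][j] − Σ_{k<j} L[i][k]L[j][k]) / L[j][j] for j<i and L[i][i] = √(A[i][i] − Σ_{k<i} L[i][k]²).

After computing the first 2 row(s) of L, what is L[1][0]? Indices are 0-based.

Step 1: L[0][0] = √(16) = 4.
  L[1][0] = (-4) / L[0][0] = -1.
Step 2: L[1][1] = √(1) = 1.

L[1][0] = -1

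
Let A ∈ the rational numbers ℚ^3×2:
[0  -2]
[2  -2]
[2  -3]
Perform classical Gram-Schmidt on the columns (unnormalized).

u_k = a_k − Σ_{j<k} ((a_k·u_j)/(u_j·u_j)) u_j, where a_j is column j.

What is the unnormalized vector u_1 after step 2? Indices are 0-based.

Step 1: u_0 = a_0 = (0, 2, 2).
Step 2: u_1 = a_1 − (-5/4)·u_0 = (-2, 1/2, -1/2).

u_1 = (-2, 1/2, -1/2)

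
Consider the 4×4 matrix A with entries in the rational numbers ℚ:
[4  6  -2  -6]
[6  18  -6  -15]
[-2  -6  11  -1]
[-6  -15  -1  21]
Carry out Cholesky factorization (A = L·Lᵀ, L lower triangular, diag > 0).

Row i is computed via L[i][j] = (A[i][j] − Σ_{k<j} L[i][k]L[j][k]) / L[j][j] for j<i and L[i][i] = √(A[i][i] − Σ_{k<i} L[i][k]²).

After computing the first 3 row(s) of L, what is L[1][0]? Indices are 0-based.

Step 1: L[0][0] = √(4) = 2.
  L[1][0] = (6) / L[0][0] = 3.
Step 2: L[1][1] = √(9) = 3.
  L[2][0] = (-2) / L[0][0] = -1.
  L[2][1] = (-3) / L[1][1] = -1.
Step 3: L[2][2] = √(9) = 3.

L[1][0] = 3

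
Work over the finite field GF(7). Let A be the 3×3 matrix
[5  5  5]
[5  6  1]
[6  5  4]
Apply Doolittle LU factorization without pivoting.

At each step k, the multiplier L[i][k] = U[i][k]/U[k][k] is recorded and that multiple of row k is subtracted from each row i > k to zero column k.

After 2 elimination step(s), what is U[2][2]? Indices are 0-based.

[col 0] pivot 5
  R1 -= 1*R0 → (0, 1, 3)  (L[1][0] := 1)
  R2 -= 4*R0 → (0, 6, 5)  (L[2][0] := 4)
[col 1] pivot 1
  R2 -= 6*R1 → (0, 0, 1)  (L[2][1] := 6)

U[2][2] = 1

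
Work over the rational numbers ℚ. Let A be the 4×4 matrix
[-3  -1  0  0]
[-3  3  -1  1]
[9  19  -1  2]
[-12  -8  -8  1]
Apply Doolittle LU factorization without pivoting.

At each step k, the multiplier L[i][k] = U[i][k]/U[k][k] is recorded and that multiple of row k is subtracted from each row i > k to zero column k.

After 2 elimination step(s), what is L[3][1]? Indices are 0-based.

L[3][1] = -1

[col 0] pivot -3
  R1 -= 1*R0 → (0, 4, -1, 1)  (L[1][0] := 1)
  R2 -= -3*R0 → (0, 16, -1, 2)  (L[2][0] := -3)
  R3 -= 4*R0 → (0, -4, -8, 1)  (L[3][0] := 4)
[col 1] pivot 4
  R2 -= 4*R1 → (0, 0, 3, -2)  (L[2][1] := 4)
  R3 -= -1*R1 → (0, 0, -9, 2)  (L[3][1] := -1)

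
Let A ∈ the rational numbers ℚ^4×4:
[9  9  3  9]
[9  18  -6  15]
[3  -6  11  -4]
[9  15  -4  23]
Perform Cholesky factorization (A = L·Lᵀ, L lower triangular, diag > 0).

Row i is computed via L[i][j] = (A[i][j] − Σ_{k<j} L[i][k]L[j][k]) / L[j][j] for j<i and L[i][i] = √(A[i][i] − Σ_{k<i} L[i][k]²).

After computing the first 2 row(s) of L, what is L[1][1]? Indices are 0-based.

L[1][1] = 3

Step 1: L[0][0] = √(9) = 3.
  L[1][0] = (9) / L[0][0] = 3.
Step 2: L[1][1] = √(9) = 3.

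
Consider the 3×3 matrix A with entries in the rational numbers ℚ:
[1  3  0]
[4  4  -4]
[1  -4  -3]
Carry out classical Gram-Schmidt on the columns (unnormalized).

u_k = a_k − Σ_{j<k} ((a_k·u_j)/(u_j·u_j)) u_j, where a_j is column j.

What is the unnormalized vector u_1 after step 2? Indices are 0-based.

Step 1: u_0 = a_0 = (1, 4, 1).
Step 2: u_1 = a_1 − (5/6)·u_0 = (13/6, 2/3, -29/6).

u_1 = (13/6, 2/3, -29/6)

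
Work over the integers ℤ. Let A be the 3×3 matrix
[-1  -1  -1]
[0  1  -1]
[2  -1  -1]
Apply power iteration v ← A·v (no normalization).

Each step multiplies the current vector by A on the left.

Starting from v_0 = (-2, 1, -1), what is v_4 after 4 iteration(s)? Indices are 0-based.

v_0 = (-2, 1, -1).
v_1 = A·v_0 = (2, 2, -4).
v_2 = A·v_1 = (0, 6, 6).
v_3 = A·v_2 = (-12, 0, -12).
v_4 = A·v_3 = (24, 12, -12).

v_4 = (24, 12, -12)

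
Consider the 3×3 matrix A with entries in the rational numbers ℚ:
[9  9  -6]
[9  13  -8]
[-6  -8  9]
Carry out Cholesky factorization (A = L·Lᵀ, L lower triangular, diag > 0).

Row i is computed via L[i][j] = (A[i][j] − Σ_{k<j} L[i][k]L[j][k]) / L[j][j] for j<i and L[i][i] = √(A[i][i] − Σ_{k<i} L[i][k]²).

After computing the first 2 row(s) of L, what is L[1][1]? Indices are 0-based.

Step 1: L[0][0] = √(9) = 3.
  L[1][0] = (9) / L[0][0] = 3.
Step 2: L[1][1] = √(4) = 2.

L[1][1] = 2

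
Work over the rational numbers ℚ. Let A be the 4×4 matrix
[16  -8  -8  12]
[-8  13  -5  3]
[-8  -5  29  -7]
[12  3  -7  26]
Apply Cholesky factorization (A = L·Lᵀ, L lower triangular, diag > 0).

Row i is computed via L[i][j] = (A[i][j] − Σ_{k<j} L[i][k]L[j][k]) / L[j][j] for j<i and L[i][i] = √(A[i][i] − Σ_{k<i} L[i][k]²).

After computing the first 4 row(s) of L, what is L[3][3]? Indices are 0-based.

Step 1: L[0][0] = √(16) = 4.
  L[1][0] = (-8) / L[0][0] = -2.
Step 2: L[1][1] = √(9) = 3.
  L[2][0] = (-8) / L[0][0] = -2.
  L[2][1] = (-9) / L[1][1] = -3.
Step 3: L[2][2] = √(16) = 4.
  L[3][0] = (12) / L[0][0] = 3.
  L[3][1] = (9) / L[1][1] = 3.
  L[3][2] = (8) / L[2][2] = 2.
Step 4: L[3][3] = √(4) = 2.

L[3][3] = 2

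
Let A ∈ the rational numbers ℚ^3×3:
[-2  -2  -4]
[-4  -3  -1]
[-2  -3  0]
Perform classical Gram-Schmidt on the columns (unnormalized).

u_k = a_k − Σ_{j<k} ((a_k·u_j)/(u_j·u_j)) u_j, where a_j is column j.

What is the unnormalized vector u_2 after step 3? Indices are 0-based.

Step 1: u_0 = a_0 = (-2, -4, -2).
Step 2: u_1 = a_1 − (11/12)·u_0 = (-1/6, 2/3, -7/6).
Step 3: u_2 = a_2 − (1/2)·u_0 − (0)·u_1 = (-3, 1, 1).

u_2 = (-3, 1, 1)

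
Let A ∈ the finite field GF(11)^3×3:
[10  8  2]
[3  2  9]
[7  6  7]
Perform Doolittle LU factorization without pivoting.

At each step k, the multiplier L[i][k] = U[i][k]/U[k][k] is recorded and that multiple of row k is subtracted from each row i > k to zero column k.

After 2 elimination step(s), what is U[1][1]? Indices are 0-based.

Step 1: pivot at (0,0) is 10.
  row1 ← row1 − (8)·row0  ⇒  L[1][0]=8, U row1=(0, 4, 4)
  row2 ← row2 − (4)·row0  ⇒  L[2][0]=4, U row2=(0, 7, 10)
Step 2: pivot at (1,1) is 4.
  row2 ← row2 − (10)·row1  ⇒  L[2][1]=10, U row2=(0, 0, 3)

U[1][1] = 4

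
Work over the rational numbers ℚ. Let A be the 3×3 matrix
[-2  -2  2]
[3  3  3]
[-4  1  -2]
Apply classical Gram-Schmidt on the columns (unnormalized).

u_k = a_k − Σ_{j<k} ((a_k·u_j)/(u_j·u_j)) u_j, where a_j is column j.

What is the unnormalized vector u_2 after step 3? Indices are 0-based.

u_2 = (36/13, 24/13, 0)

Step 1: u_0 = a_0 = (-2, 3, -4).
Step 2: u_1 = a_1 − (9/29)·u_0 = (-40/29, 60/29, 65/29).
Step 3: u_2 = a_2 − (13/29)·u_0 − (-6/65)·u_1 = (36/13, 24/13, 0).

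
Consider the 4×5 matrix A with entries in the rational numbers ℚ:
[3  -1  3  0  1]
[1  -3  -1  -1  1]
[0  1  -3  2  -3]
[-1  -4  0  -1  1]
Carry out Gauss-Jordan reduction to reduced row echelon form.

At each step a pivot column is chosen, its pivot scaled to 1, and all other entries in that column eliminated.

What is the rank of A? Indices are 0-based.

pivot(0,0)=3: scale R0 → (1, -1/3, 1, 0, 1/3)
  clear (1,0): R1 −= (1)R0 → (0, -8/3, -2, -1, 2/3)
  clear (3,0): R3 −= (-1)R0 → (0, -13/3, 1, -1, 4/3)
pivot(1,1)=-8/3: scale R1 → (0, 1, 3/4, 3/8, -1/4)
  clear (0,1): R0 −= (-1/3)R1 → (1, 0, 5/4, 1/8, 1/4)
  clear (2,1): R2 −= (1)R1 → (0, 0, -15/4, 13/8, -11/4)
  clear (3,1): R3 −= (-13/3)R1 → (0, 0, 17/4, 5/8, 1/4)
pivot(2,2)=-15/4: scale R2 → (0, 0, 1, -13/30, 11/15)
  clear (0,2): R0 −= (5/4)R2 → (1, 0, 0, 2/3, -2/3)
  clear (1,2): R1 −= (3/4)R2 → (0, 1, 0, 7/10, -4/5)
  clear (3,2): R3 −= (17/4)R2 → (0, 0, 0, 37/15, -43/15)
pivot(3,3)=37/15: scale R3 → (0, 0, 0, 1, -43/37)
  clear (0,3): R0 −= (2/3)R3 → (1, 0, 0, 0, 4/37)
  clear (1,3): R1 −= (7/10)R3 → (0, 1, 0, 0, 1/74)
  clear (2,3): R2 −= (-13/30)R3 → (0, 0, 1, 0, 17/74)

rank = 4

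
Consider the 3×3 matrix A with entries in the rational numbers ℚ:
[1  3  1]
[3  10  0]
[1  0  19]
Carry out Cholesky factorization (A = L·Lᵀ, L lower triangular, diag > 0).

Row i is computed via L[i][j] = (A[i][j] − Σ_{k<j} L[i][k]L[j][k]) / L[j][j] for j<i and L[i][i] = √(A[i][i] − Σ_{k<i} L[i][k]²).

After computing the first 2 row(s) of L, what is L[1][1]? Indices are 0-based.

Step 1: L[0][0] = √(1) = 1.
  L[1][0] = (3) / L[0][0] = 3.
Step 2: L[1][1] = √(1) = 1.

L[1][1] = 1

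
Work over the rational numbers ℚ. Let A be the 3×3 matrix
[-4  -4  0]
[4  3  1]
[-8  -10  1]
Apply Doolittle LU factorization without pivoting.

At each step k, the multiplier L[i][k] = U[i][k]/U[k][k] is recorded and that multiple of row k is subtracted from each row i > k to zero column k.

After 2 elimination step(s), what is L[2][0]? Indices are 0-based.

[col 0] pivot -4
  R1 -= -1*R0 → (0, -1, 1)  (L[1][0] := -1)
  R2 -= 2*R0 → (0, -2, 1)  (L[2][0] := 2)
[col 1] pivot -1
  R2 -= 2*R1 → (0, 0, -1)  (L[2][1] := 2)

L[2][0] = 2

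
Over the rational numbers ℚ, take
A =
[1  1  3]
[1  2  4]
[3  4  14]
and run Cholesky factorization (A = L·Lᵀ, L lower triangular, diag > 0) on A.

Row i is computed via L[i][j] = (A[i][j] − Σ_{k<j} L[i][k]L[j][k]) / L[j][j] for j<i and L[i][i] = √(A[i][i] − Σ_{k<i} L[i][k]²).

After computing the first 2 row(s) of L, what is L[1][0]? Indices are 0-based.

L[1][0] = 1

Step 1: L[0][0] = √(1) = 1.
  L[1][0] = (1) / L[0][0] = 1.
Step 2: L[1][1] = √(1) = 1.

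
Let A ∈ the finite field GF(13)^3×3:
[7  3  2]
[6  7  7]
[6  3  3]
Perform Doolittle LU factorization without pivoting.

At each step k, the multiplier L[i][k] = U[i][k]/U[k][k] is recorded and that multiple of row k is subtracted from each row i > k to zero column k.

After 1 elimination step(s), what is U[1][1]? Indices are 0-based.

Step 1: pivot at (0,0) is 7.
  row1 ← row1 − (12)·row0  ⇒  L[1][0]=12, U row1=(0, 10, 9)
  row2 ← row2 − (12)·row0  ⇒  L[2][0]=12, U row2=(0, 6, 5)

U[1][1] = 10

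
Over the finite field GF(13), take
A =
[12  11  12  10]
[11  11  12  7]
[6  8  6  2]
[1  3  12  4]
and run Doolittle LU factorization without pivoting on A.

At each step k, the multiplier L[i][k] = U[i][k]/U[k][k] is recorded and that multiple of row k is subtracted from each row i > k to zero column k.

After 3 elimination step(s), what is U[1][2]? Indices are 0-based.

k=0: U[0][0]=12
  eliminate (1,0): mult=2, new row 1: (0, 2, 1, 0); set L[1][0]=2
  eliminate (2,0): mult=7, new row 2: (0, 9, 0, 10); set L[2][0]=7
  eliminate (3,0): mult=12, new row 3: (0, 1, 11, 1); set L[3][0]=12
k=1: U[1][1]=2
  eliminate (2,1): mult=11, new row 2: (0, 0, 2, 10); set L[2][1]=11
  eliminate (3,1): mult=7, new row 3: (0, 0, 4, 1); set L[3][1]=7
k=2: U[2][2]=2
  eliminate (3,2): mult=2, new row 3: (0, 0, 0, 7); set L[3][2]=2

U[1][2] = 1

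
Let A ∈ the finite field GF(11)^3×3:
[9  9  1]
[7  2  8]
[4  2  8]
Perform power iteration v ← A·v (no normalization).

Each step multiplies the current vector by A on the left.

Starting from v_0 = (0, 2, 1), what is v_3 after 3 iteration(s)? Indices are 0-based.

v_3 = (10, 8, 4)

v_0 = (0, 2, 1).
v_1 = A·v_0 = (8, 1, 1).
v_2 = A·v_1 = (5, 0, 9).
v_3 = A·v_2 = (10, 8, 4).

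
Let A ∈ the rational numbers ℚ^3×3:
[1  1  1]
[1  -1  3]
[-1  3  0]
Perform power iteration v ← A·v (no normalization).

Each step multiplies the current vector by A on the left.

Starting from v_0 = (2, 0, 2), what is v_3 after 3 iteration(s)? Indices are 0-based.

v_3 = (20, 80, -40)

v_0 = (2, 0, 2).
v_1 = A·v_0 = (4, 8, -2).
v_2 = A·v_1 = (10, -10, 20).
v_3 = A·v_2 = (20, 80, -40).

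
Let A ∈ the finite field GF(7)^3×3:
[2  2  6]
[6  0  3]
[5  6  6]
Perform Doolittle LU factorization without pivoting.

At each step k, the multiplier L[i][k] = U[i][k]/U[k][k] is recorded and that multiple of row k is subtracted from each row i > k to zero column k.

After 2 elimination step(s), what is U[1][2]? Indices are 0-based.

U[1][2] = 6

[col 0] pivot 2
  R1 -= 3*R0 → (0, 1, 6)  (L[1][0] := 3)
  R2 -= 6*R0 → (0, 1, 5)  (L[2][0] := 6)
[col 1] pivot 1
  R2 -= 1*R1 → (0, 0, 6)  (L[2][1] := 1)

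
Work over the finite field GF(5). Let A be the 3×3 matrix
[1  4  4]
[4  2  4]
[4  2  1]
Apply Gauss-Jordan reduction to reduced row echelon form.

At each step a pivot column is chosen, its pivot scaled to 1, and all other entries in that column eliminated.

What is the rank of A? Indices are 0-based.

rank = 3

pivot(0,0)=1: scale R0 → (1, 4, 4)
  clear (1,0): R1 −= (4)R0 → (0, 1, 3)
  clear (2,0): R2 −= (4)R0 → (0, 1, 0)
pivot(1,1)=1: scale R1 → (0, 1, 3)
  clear (0,1): R0 −= (4)R1 → (1, 0, 2)
  clear (2,1): R2 −= (1)R1 → (0, 0, 2)
pivot(2,2)=2: scale R2 → (0, 0, 1)
  clear (0,2): R0 −= (2)R2 → (1, 0, 0)
  clear (1,2): R1 −= (3)R2 → (0, 1, 0)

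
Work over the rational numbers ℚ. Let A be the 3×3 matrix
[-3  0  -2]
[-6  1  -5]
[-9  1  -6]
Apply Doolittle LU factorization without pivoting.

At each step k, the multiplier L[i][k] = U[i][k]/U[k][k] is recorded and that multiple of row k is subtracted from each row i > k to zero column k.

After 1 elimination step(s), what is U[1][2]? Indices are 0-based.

[col 0] pivot -3
  R1 -= 2*R0 → (0, 1, -1)  (L[1][0] := 2)
  R2 -= 3*R0 → (0, 1, 0)  (L[2][0] := 3)

U[1][2] = -1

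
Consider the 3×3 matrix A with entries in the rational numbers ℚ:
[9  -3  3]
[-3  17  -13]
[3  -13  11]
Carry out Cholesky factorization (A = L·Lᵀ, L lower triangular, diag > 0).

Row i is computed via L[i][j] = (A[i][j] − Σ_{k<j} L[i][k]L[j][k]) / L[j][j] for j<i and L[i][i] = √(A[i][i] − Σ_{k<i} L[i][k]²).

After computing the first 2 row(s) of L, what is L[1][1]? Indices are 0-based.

Step 1: L[0][0] = √(9) = 3.
  L[1][0] = (-3) / L[0][0] = -1.
Step 2: L[1][1] = √(16) = 4.

L[1][1] = 4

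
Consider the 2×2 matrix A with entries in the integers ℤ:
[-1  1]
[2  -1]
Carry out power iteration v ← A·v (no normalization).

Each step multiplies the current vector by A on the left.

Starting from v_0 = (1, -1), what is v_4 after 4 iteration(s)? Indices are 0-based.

v_4 = (29, -41)

v_0 = (1, -1).
v_1 = A·v_0 = (-2, 3).
v_2 = A·v_1 = (5, -7).
v_3 = A·v_2 = (-12, 17).
v_4 = A·v_3 = (29, -41).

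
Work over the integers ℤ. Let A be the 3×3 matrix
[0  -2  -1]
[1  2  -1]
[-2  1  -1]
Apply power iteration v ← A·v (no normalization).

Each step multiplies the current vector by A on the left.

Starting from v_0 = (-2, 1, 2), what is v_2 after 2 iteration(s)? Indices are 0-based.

v_0 = (-2, 1, 2).
v_1 = A·v_0 = (-4, -2, 3).
v_2 = A·v_1 = (1, -11, 3).

v_2 = (1, -11, 3)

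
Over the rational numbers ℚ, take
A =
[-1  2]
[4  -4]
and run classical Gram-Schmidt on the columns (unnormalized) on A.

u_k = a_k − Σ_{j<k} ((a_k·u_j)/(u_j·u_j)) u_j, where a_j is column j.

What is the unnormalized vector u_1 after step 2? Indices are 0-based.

u_1 = (16/17, 4/17)

Step 1: u_0 = a_0 = (-1, 4).
Step 2: u_1 = a_1 − (-18/17)·u_0 = (16/17, 4/17).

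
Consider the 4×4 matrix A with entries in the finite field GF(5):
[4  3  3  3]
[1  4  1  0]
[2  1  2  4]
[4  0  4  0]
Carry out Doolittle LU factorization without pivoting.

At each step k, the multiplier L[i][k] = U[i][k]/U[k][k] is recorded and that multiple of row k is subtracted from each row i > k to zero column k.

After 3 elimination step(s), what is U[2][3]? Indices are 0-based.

U[2][3] = 2

[col 0] pivot 4
  R1 -= 4*R0 → (0, 2, 4, 3)  (L[1][0] := 4)
  R2 -= 3*R0 → (0, 2, 3, 0)  (L[2][0] := 3)
  R3 -= 1*R0 → (0, 2, 1, 2)  (L[3][0] := 1)
[col 1] pivot 2
  R2 -= 1*R1 → (0, 0, 4, 2)  (L[2][1] := 1)
  R3 -= 1*R1 → (0, 0, 2, 4)  (L[3][1] := 1)
[col 2] pivot 4
  R3 -= 3*R2 → (0, 0, 0, 3)  (L[3][2] := 3)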